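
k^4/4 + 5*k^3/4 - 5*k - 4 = (k/4 + 1)*(k - 2)*(k + 1)*(k + 2)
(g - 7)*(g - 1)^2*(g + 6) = g^4 - 3*g^3 - 39*g^2 + 83*g - 42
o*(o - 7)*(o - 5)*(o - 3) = o^4 - 15*o^3 + 71*o^2 - 105*o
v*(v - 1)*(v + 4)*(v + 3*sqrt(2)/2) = v^4 + 3*sqrt(2)*v^3/2 + 3*v^3 - 4*v^2 + 9*sqrt(2)*v^2/2 - 6*sqrt(2)*v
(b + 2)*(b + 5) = b^2 + 7*b + 10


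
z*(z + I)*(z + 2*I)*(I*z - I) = I*z^4 - 3*z^3 - I*z^3 + 3*z^2 - 2*I*z^2 + 2*I*z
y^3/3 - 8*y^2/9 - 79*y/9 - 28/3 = (y/3 + 1)*(y - 7)*(y + 4/3)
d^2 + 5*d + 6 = (d + 2)*(d + 3)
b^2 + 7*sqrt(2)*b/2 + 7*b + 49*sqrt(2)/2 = (b + 7)*(b + 7*sqrt(2)/2)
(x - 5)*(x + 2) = x^2 - 3*x - 10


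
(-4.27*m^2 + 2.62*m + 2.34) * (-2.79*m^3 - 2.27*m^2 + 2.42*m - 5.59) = 11.9133*m^5 + 2.3831*m^4 - 22.8094*m^3 + 24.8979*m^2 - 8.983*m - 13.0806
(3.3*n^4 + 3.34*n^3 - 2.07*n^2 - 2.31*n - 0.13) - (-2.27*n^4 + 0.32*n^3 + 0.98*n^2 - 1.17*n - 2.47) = 5.57*n^4 + 3.02*n^3 - 3.05*n^2 - 1.14*n + 2.34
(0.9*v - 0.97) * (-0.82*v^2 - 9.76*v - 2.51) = -0.738*v^3 - 7.9886*v^2 + 7.2082*v + 2.4347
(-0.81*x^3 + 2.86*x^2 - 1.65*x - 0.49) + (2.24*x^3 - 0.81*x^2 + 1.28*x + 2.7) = 1.43*x^3 + 2.05*x^2 - 0.37*x + 2.21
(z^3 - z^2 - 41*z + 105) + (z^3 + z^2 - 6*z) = 2*z^3 - 47*z + 105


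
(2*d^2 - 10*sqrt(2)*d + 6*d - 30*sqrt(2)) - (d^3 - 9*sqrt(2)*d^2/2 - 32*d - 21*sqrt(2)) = -d^3 + 2*d^2 + 9*sqrt(2)*d^2/2 - 10*sqrt(2)*d + 38*d - 9*sqrt(2)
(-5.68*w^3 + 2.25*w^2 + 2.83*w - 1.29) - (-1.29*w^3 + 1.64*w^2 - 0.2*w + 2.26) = -4.39*w^3 + 0.61*w^2 + 3.03*w - 3.55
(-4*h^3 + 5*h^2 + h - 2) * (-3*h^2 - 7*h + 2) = 12*h^5 + 13*h^4 - 46*h^3 + 9*h^2 + 16*h - 4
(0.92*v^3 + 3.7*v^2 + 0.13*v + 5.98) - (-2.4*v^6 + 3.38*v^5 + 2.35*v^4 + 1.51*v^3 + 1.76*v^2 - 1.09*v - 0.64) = 2.4*v^6 - 3.38*v^5 - 2.35*v^4 - 0.59*v^3 + 1.94*v^2 + 1.22*v + 6.62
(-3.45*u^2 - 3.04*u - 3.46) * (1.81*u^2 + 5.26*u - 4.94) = -6.2445*u^4 - 23.6494*u^3 - 5.21*u^2 - 3.182*u + 17.0924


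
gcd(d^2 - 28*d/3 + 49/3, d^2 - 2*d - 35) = d - 7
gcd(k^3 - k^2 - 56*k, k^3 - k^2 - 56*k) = k^3 - k^2 - 56*k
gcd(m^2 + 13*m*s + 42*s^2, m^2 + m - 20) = 1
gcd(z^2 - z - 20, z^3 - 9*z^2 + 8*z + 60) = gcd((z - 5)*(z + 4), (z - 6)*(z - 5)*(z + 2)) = z - 5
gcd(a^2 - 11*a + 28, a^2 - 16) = a - 4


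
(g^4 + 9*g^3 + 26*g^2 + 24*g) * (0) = 0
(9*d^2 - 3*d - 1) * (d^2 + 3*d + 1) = 9*d^4 + 24*d^3 - d^2 - 6*d - 1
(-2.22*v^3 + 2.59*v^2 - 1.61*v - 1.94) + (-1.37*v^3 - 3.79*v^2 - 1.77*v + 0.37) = -3.59*v^3 - 1.2*v^2 - 3.38*v - 1.57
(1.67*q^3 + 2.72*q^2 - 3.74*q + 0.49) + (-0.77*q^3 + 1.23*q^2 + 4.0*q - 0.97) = 0.9*q^3 + 3.95*q^2 + 0.26*q - 0.48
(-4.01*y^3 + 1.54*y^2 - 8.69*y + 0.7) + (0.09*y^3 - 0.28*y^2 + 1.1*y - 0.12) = -3.92*y^3 + 1.26*y^2 - 7.59*y + 0.58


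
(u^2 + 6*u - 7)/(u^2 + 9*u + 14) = (u - 1)/(u + 2)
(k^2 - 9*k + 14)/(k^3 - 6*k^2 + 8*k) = (k - 7)/(k*(k - 4))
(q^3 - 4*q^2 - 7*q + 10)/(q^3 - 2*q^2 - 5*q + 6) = (q - 5)/(q - 3)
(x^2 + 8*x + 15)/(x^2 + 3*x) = (x + 5)/x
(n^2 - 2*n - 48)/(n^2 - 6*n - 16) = (n + 6)/(n + 2)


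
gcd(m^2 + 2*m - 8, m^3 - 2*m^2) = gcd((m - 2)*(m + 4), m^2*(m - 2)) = m - 2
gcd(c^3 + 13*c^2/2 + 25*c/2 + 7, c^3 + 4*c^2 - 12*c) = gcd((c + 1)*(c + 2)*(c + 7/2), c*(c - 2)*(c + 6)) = 1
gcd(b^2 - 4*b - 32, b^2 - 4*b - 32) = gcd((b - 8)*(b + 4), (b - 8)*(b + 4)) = b^2 - 4*b - 32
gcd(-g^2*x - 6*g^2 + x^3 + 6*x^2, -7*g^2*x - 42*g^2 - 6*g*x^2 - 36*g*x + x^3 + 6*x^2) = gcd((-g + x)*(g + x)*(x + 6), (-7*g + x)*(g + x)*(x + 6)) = g*x + 6*g + x^2 + 6*x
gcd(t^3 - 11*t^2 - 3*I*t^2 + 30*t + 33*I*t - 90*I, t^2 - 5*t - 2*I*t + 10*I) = t - 5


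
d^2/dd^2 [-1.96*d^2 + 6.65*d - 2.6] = -3.92000000000000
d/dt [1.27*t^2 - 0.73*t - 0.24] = 2.54*t - 0.73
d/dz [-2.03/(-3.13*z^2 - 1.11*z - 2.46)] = (-12.7078*z - 2.2533)/(3.13*z^2 + 1.11*z + 2.46)^2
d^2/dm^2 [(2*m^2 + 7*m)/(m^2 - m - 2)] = 6*(3*m^3 + 4*m^2 + 14*m - 2)/(m^6 - 3*m^5 - 3*m^4 + 11*m^3 + 6*m^2 - 12*m - 8)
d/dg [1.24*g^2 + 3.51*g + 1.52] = 2.48*g + 3.51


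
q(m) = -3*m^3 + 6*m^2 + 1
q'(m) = -9*m^2 + 12*m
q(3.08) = -29.74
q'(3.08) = -48.42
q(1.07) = 4.19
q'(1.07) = 2.54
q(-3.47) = 198.59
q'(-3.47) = -150.01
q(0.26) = 1.35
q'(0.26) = 2.51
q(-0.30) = 1.62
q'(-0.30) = -4.41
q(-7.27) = 1470.84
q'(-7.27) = -562.92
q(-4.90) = 498.01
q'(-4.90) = -274.89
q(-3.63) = 223.56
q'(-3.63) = -162.15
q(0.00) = 1.00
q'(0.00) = 0.00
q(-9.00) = 2674.00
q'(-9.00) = -837.00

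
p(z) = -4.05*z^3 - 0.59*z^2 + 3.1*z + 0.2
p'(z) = -12.15*z^2 - 1.18*z + 3.1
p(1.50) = -10.15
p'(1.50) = -26.01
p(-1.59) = 10.06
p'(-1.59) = -25.74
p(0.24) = 0.85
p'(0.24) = 2.12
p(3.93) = -242.56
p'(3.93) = -189.19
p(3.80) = -218.77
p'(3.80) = -176.83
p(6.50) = -1116.81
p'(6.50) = -517.91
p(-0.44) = -0.93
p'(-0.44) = 1.27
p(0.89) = -0.36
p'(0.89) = -7.57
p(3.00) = -105.16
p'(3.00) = -109.79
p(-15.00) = 13489.70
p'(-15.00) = -2712.95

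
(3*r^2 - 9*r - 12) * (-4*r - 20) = -12*r^3 - 24*r^2 + 228*r + 240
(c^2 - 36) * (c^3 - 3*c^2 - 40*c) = c^5 - 3*c^4 - 76*c^3 + 108*c^2 + 1440*c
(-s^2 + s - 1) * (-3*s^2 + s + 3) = 3*s^4 - 4*s^3 + s^2 + 2*s - 3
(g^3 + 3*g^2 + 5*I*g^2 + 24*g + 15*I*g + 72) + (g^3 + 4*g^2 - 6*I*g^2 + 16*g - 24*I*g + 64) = 2*g^3 + 7*g^2 - I*g^2 + 40*g - 9*I*g + 136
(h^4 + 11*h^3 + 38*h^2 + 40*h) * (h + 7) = h^5 + 18*h^4 + 115*h^3 + 306*h^2 + 280*h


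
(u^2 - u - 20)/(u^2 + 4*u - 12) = (u^2 - u - 20)/(u^2 + 4*u - 12)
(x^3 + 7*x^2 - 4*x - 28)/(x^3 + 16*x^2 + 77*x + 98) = (x - 2)/(x + 7)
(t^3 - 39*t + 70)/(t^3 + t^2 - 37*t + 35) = (t - 2)/(t - 1)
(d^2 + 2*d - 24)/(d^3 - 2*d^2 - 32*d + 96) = 1/(d - 4)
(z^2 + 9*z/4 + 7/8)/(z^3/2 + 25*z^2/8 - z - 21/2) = (8*z^2 + 18*z + 7)/(4*z^3 + 25*z^2 - 8*z - 84)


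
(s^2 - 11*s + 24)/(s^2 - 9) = (s - 8)/(s + 3)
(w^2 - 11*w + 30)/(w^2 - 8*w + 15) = (w - 6)/(w - 3)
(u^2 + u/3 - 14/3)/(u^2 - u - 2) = (u + 7/3)/(u + 1)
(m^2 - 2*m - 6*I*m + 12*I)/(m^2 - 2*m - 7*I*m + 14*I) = (m - 6*I)/(m - 7*I)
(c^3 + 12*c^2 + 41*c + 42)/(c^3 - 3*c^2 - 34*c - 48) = (c + 7)/(c - 8)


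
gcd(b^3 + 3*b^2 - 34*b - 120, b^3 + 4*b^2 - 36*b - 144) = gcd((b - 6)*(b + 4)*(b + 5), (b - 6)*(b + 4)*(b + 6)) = b^2 - 2*b - 24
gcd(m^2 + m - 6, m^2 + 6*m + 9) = m + 3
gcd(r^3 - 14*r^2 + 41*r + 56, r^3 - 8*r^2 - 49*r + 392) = r^2 - 15*r + 56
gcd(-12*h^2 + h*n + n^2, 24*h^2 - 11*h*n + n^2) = 3*h - n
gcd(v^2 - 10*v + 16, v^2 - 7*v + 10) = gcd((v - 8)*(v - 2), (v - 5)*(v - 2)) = v - 2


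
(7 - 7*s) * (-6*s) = 42*s^2 - 42*s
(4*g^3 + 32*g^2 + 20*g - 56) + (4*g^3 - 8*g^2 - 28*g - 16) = 8*g^3 + 24*g^2 - 8*g - 72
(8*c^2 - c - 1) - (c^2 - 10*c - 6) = 7*c^2 + 9*c + 5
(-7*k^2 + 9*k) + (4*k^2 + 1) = -3*k^2 + 9*k + 1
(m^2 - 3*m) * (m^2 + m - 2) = m^4 - 2*m^3 - 5*m^2 + 6*m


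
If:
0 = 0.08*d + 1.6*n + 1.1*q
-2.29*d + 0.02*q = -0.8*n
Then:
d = -0.227467811158798*q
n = -0.67612660944206*q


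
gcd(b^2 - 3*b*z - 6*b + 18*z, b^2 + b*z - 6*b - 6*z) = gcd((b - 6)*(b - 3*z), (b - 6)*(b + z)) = b - 6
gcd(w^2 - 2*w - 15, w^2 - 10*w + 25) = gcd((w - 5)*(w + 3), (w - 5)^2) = w - 5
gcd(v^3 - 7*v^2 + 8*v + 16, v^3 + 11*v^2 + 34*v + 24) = v + 1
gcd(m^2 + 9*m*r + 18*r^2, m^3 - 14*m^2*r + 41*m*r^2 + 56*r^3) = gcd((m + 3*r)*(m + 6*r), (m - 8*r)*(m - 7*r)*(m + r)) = 1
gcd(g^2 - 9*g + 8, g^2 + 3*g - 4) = g - 1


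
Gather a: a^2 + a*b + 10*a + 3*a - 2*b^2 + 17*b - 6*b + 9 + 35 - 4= a^2 + a*(b + 13) - 2*b^2 + 11*b + 40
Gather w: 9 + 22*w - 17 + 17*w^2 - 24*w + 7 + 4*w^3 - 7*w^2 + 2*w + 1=4*w^3 + 10*w^2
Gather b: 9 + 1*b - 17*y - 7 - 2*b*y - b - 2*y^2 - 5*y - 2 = -2*b*y - 2*y^2 - 22*y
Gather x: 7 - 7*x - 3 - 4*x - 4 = -11*x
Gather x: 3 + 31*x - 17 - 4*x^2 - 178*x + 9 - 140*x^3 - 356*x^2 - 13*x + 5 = -140*x^3 - 360*x^2 - 160*x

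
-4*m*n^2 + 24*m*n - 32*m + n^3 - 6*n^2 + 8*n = (-4*m + n)*(n - 4)*(n - 2)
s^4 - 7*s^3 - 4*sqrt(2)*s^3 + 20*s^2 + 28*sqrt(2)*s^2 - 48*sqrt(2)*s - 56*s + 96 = (s - 4)*(s - 3)*(s - 2*sqrt(2))^2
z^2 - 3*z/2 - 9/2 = (z - 3)*(z + 3/2)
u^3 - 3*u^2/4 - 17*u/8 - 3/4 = (u - 2)*(u + 1/2)*(u + 3/4)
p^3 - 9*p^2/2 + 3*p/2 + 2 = (p - 4)*(p - 1)*(p + 1/2)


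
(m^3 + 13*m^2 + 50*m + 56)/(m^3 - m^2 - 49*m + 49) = (m^2 + 6*m + 8)/(m^2 - 8*m + 7)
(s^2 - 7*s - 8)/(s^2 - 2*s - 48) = (s + 1)/(s + 6)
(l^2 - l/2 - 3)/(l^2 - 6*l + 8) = (l + 3/2)/(l - 4)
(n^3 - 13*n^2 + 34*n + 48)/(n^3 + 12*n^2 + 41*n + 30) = (n^2 - 14*n + 48)/(n^2 + 11*n + 30)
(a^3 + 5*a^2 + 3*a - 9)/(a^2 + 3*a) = a + 2 - 3/a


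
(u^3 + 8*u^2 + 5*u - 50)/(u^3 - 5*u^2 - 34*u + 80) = (u + 5)/(u - 8)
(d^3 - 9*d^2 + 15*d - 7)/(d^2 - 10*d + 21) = (d^2 - 2*d + 1)/(d - 3)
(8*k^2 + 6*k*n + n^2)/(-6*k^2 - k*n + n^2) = (-4*k - n)/(3*k - n)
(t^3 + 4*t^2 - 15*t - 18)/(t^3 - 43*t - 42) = (t - 3)/(t - 7)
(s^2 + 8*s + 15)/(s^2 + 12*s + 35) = (s + 3)/(s + 7)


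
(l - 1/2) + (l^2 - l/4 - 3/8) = l^2 + 3*l/4 - 7/8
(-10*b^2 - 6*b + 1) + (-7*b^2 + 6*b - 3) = -17*b^2 - 2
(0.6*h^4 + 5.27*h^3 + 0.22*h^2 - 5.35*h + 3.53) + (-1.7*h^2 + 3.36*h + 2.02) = 0.6*h^4 + 5.27*h^3 - 1.48*h^2 - 1.99*h + 5.55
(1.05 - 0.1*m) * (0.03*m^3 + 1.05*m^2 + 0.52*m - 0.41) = -0.003*m^4 - 0.0735*m^3 + 1.0505*m^2 + 0.587*m - 0.4305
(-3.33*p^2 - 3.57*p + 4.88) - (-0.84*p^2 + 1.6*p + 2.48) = -2.49*p^2 - 5.17*p + 2.4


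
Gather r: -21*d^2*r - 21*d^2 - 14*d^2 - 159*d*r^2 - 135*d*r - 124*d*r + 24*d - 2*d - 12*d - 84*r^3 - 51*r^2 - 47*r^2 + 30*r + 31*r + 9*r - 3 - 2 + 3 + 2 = -35*d^2 + 10*d - 84*r^3 + r^2*(-159*d - 98) + r*(-21*d^2 - 259*d + 70)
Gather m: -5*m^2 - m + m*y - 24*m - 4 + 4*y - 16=-5*m^2 + m*(y - 25) + 4*y - 20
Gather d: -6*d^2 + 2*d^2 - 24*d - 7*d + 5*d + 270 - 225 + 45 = -4*d^2 - 26*d + 90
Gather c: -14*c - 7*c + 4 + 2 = 6 - 21*c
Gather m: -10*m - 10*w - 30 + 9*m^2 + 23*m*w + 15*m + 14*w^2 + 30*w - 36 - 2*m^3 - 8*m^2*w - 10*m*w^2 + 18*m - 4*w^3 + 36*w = -2*m^3 + m^2*(9 - 8*w) + m*(-10*w^2 + 23*w + 23) - 4*w^3 + 14*w^2 + 56*w - 66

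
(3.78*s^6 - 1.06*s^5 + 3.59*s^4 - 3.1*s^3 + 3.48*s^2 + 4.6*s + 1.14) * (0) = 0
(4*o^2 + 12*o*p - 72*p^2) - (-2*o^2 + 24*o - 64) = 6*o^2 + 12*o*p - 24*o - 72*p^2 + 64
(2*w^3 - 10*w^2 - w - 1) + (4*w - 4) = 2*w^3 - 10*w^2 + 3*w - 5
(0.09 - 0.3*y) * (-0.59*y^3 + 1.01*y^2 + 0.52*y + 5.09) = 0.177*y^4 - 0.3561*y^3 - 0.0651*y^2 - 1.4802*y + 0.4581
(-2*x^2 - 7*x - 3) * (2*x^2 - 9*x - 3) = -4*x^4 + 4*x^3 + 63*x^2 + 48*x + 9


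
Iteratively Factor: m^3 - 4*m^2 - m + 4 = (m - 1)*(m^2 - 3*m - 4) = (m - 1)*(m + 1)*(m - 4)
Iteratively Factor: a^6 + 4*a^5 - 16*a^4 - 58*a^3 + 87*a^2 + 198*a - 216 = (a + 3)*(a^5 + a^4 - 19*a^3 - a^2 + 90*a - 72) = (a + 3)*(a + 4)*(a^4 - 3*a^3 - 7*a^2 + 27*a - 18) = (a - 1)*(a + 3)*(a + 4)*(a^3 - 2*a^2 - 9*a + 18) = (a - 1)*(a + 3)^2*(a + 4)*(a^2 - 5*a + 6) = (a - 2)*(a - 1)*(a + 3)^2*(a + 4)*(a - 3)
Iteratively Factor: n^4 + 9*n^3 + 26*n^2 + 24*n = (n + 4)*(n^3 + 5*n^2 + 6*n) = (n + 2)*(n + 4)*(n^2 + 3*n) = (n + 2)*(n + 3)*(n + 4)*(n)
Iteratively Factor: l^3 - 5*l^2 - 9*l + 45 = (l - 3)*(l^2 - 2*l - 15) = (l - 3)*(l + 3)*(l - 5)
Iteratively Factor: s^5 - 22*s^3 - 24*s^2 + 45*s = (s + 3)*(s^4 - 3*s^3 - 13*s^2 + 15*s) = (s + 3)^2*(s^3 - 6*s^2 + 5*s) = s*(s + 3)^2*(s^2 - 6*s + 5) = s*(s - 5)*(s + 3)^2*(s - 1)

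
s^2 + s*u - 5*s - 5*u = (s - 5)*(s + u)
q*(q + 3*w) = q^2 + 3*q*w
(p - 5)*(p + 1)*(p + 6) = p^3 + 2*p^2 - 29*p - 30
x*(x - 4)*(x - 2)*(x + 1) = x^4 - 5*x^3 + 2*x^2 + 8*x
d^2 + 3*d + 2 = (d + 1)*(d + 2)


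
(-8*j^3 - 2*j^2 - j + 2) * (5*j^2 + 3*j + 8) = -40*j^5 - 34*j^4 - 75*j^3 - 9*j^2 - 2*j + 16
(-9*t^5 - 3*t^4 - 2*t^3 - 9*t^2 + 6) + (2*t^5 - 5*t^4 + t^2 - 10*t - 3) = -7*t^5 - 8*t^4 - 2*t^3 - 8*t^2 - 10*t + 3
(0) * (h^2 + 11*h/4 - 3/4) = 0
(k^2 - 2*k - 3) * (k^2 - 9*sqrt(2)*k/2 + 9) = k^4 - 9*sqrt(2)*k^3/2 - 2*k^3 + 6*k^2 + 9*sqrt(2)*k^2 - 18*k + 27*sqrt(2)*k/2 - 27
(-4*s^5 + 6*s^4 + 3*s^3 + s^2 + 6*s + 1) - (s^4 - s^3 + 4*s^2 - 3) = -4*s^5 + 5*s^4 + 4*s^3 - 3*s^2 + 6*s + 4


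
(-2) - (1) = -3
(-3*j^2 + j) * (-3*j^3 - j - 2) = 9*j^5 - 3*j^4 + 3*j^3 + 5*j^2 - 2*j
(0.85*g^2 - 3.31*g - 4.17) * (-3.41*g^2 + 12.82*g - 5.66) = -2.8985*g^4 + 22.1841*g^3 - 33.0255*g^2 - 34.7248*g + 23.6022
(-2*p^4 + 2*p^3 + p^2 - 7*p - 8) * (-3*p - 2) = 6*p^5 - 2*p^4 - 7*p^3 + 19*p^2 + 38*p + 16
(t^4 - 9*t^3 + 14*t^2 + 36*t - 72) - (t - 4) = t^4 - 9*t^3 + 14*t^2 + 35*t - 68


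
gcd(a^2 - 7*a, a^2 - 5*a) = a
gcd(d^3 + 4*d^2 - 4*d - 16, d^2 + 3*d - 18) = 1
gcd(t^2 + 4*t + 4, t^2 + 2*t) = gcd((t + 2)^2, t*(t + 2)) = t + 2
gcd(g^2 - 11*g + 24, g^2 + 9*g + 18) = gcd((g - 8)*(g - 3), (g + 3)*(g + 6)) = 1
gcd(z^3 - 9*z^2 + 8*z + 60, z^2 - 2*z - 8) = z + 2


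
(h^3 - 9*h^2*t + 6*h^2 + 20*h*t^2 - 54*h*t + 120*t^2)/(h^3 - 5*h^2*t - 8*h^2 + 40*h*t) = (h^2 - 4*h*t + 6*h - 24*t)/(h*(h - 8))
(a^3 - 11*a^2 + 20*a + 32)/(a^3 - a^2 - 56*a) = (a^2 - 3*a - 4)/(a*(a + 7))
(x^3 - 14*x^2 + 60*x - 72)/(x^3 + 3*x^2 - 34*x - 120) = (x^2 - 8*x + 12)/(x^2 + 9*x + 20)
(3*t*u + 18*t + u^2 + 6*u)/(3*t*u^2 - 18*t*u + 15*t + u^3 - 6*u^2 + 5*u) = (u + 6)/(u^2 - 6*u + 5)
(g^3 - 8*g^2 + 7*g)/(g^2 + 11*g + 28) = g*(g^2 - 8*g + 7)/(g^2 + 11*g + 28)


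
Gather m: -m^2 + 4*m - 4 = -m^2 + 4*m - 4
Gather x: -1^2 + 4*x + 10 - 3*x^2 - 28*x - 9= -3*x^2 - 24*x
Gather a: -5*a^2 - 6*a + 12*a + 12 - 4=-5*a^2 + 6*a + 8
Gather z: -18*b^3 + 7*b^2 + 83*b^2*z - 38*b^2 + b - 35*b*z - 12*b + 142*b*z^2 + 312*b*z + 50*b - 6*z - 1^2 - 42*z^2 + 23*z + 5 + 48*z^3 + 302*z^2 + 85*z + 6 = -18*b^3 - 31*b^2 + 39*b + 48*z^3 + z^2*(142*b + 260) + z*(83*b^2 + 277*b + 102) + 10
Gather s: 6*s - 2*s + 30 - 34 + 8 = 4*s + 4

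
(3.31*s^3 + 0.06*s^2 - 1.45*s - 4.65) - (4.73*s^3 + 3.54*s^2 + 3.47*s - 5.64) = -1.42*s^3 - 3.48*s^2 - 4.92*s + 0.989999999999999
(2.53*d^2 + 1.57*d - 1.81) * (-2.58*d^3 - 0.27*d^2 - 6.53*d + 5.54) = -6.5274*d^5 - 4.7337*d^4 - 12.275*d^3 + 4.2528*d^2 + 20.5171*d - 10.0274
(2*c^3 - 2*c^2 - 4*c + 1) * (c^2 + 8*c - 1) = 2*c^5 + 14*c^4 - 22*c^3 - 29*c^2 + 12*c - 1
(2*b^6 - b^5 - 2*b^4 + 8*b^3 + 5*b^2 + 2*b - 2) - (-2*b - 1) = 2*b^6 - b^5 - 2*b^4 + 8*b^3 + 5*b^2 + 4*b - 1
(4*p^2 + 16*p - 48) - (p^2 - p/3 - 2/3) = 3*p^2 + 49*p/3 - 142/3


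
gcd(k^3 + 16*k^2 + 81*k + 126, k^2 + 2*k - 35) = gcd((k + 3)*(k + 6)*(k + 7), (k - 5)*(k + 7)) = k + 7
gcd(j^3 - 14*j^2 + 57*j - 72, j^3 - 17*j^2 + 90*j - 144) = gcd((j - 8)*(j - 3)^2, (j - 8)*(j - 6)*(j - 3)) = j^2 - 11*j + 24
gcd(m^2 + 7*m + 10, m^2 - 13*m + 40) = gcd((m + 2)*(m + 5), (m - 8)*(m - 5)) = 1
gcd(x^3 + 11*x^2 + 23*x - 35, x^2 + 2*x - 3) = x - 1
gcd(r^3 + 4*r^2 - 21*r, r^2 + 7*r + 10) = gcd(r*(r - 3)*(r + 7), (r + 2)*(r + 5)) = 1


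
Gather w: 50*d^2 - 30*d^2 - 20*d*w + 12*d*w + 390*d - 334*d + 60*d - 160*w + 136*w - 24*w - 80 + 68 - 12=20*d^2 + 116*d + w*(-8*d - 48) - 24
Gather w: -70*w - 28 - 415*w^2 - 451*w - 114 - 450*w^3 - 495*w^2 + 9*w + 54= -450*w^3 - 910*w^2 - 512*w - 88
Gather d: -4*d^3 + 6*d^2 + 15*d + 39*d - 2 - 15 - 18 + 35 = -4*d^3 + 6*d^2 + 54*d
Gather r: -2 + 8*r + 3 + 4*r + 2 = 12*r + 3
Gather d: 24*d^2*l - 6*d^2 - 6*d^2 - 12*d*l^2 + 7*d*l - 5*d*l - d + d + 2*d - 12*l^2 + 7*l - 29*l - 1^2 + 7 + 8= d^2*(24*l - 12) + d*(-12*l^2 + 2*l + 2) - 12*l^2 - 22*l + 14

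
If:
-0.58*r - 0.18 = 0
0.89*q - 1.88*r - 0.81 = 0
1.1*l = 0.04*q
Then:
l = 0.01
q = 0.25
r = -0.31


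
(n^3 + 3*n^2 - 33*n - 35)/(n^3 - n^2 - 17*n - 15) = (n + 7)/(n + 3)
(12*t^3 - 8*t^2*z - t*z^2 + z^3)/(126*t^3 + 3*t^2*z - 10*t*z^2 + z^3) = (4*t^2 - 4*t*z + z^2)/(42*t^2 - 13*t*z + z^2)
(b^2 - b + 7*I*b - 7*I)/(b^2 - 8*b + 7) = (b + 7*I)/(b - 7)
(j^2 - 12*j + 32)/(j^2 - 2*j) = (j^2 - 12*j + 32)/(j*(j - 2))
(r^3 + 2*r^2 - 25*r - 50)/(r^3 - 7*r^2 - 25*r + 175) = (r + 2)/(r - 7)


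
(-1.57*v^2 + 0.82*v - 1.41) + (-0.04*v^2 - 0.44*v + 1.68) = -1.61*v^2 + 0.38*v + 0.27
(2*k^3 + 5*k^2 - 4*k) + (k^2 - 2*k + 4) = 2*k^3 + 6*k^2 - 6*k + 4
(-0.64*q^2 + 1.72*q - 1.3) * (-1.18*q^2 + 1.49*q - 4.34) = 0.7552*q^4 - 2.9832*q^3 + 6.8744*q^2 - 9.4018*q + 5.642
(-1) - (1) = -2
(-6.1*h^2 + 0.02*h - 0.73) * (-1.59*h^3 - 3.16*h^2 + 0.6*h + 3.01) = 9.699*h^5 + 19.2442*h^4 - 2.5625*h^3 - 16.0422*h^2 - 0.3778*h - 2.1973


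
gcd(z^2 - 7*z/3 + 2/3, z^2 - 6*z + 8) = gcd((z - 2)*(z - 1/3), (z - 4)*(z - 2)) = z - 2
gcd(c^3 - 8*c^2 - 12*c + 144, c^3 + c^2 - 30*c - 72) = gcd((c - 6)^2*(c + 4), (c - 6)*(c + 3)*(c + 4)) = c^2 - 2*c - 24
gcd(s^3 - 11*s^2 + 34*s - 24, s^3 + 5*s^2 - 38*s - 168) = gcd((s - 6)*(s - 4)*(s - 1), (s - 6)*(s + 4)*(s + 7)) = s - 6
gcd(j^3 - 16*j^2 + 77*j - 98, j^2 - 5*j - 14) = j - 7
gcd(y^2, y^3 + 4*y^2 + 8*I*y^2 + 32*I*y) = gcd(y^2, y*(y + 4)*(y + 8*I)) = y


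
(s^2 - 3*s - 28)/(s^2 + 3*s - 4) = (s - 7)/(s - 1)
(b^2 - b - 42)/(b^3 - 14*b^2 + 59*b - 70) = (b + 6)/(b^2 - 7*b + 10)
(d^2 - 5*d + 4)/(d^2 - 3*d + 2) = (d - 4)/(d - 2)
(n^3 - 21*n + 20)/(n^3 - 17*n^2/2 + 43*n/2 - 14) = 2*(n + 5)/(2*n - 7)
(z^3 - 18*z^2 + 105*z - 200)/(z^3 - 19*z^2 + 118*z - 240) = (z - 5)/(z - 6)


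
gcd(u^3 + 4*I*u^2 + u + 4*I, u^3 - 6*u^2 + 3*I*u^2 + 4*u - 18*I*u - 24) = u^2 + 3*I*u + 4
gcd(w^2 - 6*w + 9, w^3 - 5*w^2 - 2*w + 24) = w - 3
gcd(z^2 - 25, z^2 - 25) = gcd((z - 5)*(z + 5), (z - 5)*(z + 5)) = z^2 - 25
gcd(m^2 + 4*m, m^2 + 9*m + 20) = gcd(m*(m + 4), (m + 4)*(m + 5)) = m + 4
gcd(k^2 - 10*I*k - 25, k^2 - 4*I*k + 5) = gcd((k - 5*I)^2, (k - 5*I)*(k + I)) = k - 5*I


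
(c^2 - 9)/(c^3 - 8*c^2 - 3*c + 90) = (c - 3)/(c^2 - 11*c + 30)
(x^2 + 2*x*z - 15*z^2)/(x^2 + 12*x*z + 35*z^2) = (x - 3*z)/(x + 7*z)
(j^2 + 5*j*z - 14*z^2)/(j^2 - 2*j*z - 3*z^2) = (-j^2 - 5*j*z + 14*z^2)/(-j^2 + 2*j*z + 3*z^2)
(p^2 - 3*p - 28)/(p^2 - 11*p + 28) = (p + 4)/(p - 4)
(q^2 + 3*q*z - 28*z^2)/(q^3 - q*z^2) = (q^2 + 3*q*z - 28*z^2)/(q*(q^2 - z^2))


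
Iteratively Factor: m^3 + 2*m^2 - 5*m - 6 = (m + 1)*(m^2 + m - 6) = (m - 2)*(m + 1)*(m + 3)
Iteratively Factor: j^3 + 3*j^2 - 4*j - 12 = (j - 2)*(j^2 + 5*j + 6) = (j - 2)*(j + 3)*(j + 2)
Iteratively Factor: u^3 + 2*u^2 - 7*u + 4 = (u - 1)*(u^2 + 3*u - 4) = (u - 1)*(u + 4)*(u - 1)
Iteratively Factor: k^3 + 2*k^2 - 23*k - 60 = (k - 5)*(k^2 + 7*k + 12) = (k - 5)*(k + 3)*(k + 4)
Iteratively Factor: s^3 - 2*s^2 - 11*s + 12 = (s + 3)*(s^2 - 5*s + 4) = (s - 4)*(s + 3)*(s - 1)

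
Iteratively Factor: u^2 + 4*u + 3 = (u + 3)*(u + 1)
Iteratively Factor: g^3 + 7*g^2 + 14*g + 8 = (g + 2)*(g^2 + 5*g + 4) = (g + 2)*(g + 4)*(g + 1)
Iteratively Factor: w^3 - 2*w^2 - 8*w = (w + 2)*(w^2 - 4*w) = w*(w + 2)*(w - 4)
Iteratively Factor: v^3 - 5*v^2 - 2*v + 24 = (v - 4)*(v^2 - v - 6) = (v - 4)*(v + 2)*(v - 3)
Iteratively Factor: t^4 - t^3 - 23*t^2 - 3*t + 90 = (t - 2)*(t^3 + t^2 - 21*t - 45) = (t - 2)*(t + 3)*(t^2 - 2*t - 15) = (t - 5)*(t - 2)*(t + 3)*(t + 3)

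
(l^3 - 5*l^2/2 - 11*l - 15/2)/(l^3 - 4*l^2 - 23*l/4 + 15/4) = 2*(l + 1)/(2*l - 1)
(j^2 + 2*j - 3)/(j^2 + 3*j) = (j - 1)/j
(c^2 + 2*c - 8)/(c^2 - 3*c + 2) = (c + 4)/(c - 1)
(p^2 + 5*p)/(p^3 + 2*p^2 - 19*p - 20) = p/(p^2 - 3*p - 4)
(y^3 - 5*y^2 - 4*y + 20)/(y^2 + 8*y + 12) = (y^2 - 7*y + 10)/(y + 6)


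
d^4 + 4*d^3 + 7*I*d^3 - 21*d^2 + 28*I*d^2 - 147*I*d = d*(d - 3)*(d + 7)*(d + 7*I)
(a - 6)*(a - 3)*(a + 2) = a^3 - 7*a^2 + 36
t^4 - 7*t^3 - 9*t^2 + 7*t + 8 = (t - 8)*(t - 1)*(t + 1)^2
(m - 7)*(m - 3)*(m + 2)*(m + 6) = m^4 - 2*m^3 - 47*m^2 + 48*m + 252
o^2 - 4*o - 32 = (o - 8)*(o + 4)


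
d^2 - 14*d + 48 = (d - 8)*(d - 6)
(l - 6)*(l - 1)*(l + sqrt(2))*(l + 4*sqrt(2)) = l^4 - 7*l^3 + 5*sqrt(2)*l^3 - 35*sqrt(2)*l^2 + 14*l^2 - 56*l + 30*sqrt(2)*l + 48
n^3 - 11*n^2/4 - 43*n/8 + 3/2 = (n - 4)*(n - 1/4)*(n + 3/2)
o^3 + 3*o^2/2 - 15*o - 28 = (o - 4)*(o + 2)*(o + 7/2)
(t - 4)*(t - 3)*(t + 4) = t^3 - 3*t^2 - 16*t + 48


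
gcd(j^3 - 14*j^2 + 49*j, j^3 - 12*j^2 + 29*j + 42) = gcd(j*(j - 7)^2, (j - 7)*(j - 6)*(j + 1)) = j - 7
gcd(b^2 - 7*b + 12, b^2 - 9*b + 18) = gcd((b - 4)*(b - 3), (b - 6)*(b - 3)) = b - 3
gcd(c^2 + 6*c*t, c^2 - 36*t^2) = c + 6*t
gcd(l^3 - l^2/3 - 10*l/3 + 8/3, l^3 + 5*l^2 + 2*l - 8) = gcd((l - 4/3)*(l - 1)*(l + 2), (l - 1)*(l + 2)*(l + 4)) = l^2 + l - 2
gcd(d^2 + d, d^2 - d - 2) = d + 1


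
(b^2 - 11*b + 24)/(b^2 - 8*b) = (b - 3)/b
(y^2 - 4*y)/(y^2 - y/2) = 2*(y - 4)/(2*y - 1)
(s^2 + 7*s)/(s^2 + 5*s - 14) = s/(s - 2)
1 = 1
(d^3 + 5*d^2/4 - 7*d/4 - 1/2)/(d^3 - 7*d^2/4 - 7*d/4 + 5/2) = (4*d^2 + 9*d + 2)/(4*d^2 - 3*d - 10)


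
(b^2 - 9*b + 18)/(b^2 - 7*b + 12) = (b - 6)/(b - 4)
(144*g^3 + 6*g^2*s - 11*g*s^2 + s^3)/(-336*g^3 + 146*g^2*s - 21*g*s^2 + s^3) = (3*g + s)/(-7*g + s)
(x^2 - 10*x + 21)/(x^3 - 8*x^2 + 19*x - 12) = (x - 7)/(x^2 - 5*x + 4)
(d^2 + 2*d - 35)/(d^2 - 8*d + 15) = (d + 7)/(d - 3)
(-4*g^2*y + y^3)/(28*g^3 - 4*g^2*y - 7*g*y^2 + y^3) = y/(-7*g + y)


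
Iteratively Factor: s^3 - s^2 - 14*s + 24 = (s + 4)*(s^2 - 5*s + 6) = (s - 2)*(s + 4)*(s - 3)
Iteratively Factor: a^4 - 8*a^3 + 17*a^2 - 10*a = (a - 5)*(a^3 - 3*a^2 + 2*a) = a*(a - 5)*(a^2 - 3*a + 2) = a*(a - 5)*(a - 1)*(a - 2)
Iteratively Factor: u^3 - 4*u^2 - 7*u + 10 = (u + 2)*(u^2 - 6*u + 5) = (u - 5)*(u + 2)*(u - 1)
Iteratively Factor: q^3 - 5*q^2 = (q - 5)*(q^2) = q*(q - 5)*(q)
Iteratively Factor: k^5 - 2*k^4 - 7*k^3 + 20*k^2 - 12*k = (k)*(k^4 - 2*k^3 - 7*k^2 + 20*k - 12) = k*(k - 1)*(k^3 - k^2 - 8*k + 12) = k*(k - 2)*(k - 1)*(k^2 + k - 6) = k*(k - 2)*(k - 1)*(k + 3)*(k - 2)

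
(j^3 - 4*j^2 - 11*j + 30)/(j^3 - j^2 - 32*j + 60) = (j + 3)/(j + 6)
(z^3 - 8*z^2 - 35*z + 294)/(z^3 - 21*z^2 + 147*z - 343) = (z + 6)/(z - 7)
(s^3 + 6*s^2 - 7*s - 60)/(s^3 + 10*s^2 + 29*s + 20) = (s - 3)/(s + 1)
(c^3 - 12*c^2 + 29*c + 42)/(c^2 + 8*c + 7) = (c^2 - 13*c + 42)/(c + 7)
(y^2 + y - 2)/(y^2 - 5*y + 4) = (y + 2)/(y - 4)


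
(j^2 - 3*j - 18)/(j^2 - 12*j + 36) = (j + 3)/(j - 6)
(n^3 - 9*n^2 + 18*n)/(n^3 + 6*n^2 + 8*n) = (n^2 - 9*n + 18)/(n^2 + 6*n + 8)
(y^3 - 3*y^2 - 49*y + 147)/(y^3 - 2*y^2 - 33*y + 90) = (y^2 - 49)/(y^2 + y - 30)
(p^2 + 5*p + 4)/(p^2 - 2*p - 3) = (p + 4)/(p - 3)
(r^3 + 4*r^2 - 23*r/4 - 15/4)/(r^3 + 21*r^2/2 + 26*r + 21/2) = (2*r^2 + 7*r - 15)/(2*(r^2 + 10*r + 21))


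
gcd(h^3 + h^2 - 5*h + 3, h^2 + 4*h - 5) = h - 1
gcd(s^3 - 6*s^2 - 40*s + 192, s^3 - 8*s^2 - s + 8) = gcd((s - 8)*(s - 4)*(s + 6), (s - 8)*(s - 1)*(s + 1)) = s - 8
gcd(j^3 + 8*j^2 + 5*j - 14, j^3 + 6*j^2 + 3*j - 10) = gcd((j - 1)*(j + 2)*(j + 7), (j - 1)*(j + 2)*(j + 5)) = j^2 + j - 2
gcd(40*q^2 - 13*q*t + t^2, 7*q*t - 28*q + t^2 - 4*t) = 1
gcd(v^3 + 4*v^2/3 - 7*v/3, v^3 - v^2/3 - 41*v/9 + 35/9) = v^2 + 4*v/3 - 7/3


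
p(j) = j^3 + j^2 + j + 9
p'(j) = 3*j^2 + 2*j + 1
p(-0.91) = 8.16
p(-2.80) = -7.91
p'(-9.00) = 226.00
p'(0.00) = 1.00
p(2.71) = 38.96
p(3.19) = 54.83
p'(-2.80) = 18.92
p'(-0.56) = 0.82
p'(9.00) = 262.00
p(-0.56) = 8.58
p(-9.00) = -648.00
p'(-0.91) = 1.66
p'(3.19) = 37.91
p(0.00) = 9.00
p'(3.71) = 49.71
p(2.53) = 34.13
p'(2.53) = 25.26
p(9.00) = 828.00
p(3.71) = 77.54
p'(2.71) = 28.45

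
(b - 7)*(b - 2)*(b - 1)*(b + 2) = b^4 - 8*b^3 + 3*b^2 + 32*b - 28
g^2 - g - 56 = (g - 8)*(g + 7)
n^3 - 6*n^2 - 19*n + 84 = (n - 7)*(n - 3)*(n + 4)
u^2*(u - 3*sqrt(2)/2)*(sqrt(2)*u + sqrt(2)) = sqrt(2)*u^4 - 3*u^3 + sqrt(2)*u^3 - 3*u^2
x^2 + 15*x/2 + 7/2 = (x + 1/2)*(x + 7)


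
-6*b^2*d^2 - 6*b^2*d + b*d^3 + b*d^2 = d*(-6*b + d)*(b*d + b)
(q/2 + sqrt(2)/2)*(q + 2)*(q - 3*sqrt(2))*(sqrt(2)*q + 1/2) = sqrt(2)*q^4/2 - 7*q^3/4 + sqrt(2)*q^3 - 7*sqrt(2)*q^2/2 - 7*q^2/2 - 7*sqrt(2)*q - 3*q/2 - 3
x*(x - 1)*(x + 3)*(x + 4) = x^4 + 6*x^3 + 5*x^2 - 12*x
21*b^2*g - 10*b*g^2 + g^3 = g*(-7*b + g)*(-3*b + g)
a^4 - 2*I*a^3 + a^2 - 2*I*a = a*(a - 2*I)*(a - I)*(a + I)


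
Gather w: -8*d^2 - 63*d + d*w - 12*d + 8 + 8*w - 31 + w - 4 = -8*d^2 - 75*d + w*(d + 9) - 27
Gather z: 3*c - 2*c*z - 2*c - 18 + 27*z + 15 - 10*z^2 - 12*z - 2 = c - 10*z^2 + z*(15 - 2*c) - 5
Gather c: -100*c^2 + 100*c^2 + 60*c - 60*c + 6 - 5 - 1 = 0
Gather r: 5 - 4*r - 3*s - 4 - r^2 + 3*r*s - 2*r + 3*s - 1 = -r^2 + r*(3*s - 6)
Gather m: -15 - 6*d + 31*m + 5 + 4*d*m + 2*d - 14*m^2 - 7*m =-4*d - 14*m^2 + m*(4*d + 24) - 10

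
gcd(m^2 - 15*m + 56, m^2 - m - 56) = m - 8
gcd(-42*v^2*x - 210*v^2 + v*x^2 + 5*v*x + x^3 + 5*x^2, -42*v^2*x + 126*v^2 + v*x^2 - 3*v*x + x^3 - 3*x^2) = -42*v^2 + v*x + x^2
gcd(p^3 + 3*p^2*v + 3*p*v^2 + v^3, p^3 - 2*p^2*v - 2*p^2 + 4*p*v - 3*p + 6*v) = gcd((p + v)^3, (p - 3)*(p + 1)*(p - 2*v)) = 1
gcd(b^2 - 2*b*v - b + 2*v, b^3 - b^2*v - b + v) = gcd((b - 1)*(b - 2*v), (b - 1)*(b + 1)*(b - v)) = b - 1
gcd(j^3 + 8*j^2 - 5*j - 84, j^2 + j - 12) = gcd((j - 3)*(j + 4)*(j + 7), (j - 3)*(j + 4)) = j^2 + j - 12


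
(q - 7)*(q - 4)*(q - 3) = q^3 - 14*q^2 + 61*q - 84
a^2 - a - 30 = (a - 6)*(a + 5)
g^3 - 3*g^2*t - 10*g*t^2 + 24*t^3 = (g - 4*t)*(g - 2*t)*(g + 3*t)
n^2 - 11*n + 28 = (n - 7)*(n - 4)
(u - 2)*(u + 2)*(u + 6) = u^3 + 6*u^2 - 4*u - 24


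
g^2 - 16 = (g - 4)*(g + 4)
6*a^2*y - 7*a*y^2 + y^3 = y*(-6*a + y)*(-a + y)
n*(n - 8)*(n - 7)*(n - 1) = n^4 - 16*n^3 + 71*n^2 - 56*n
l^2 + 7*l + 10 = (l + 2)*(l + 5)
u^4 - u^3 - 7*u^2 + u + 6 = (u - 3)*(u - 1)*(u + 1)*(u + 2)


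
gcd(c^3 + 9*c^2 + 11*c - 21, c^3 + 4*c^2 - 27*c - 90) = c + 3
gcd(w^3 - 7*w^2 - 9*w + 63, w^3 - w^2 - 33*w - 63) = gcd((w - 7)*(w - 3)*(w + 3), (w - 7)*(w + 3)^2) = w^2 - 4*w - 21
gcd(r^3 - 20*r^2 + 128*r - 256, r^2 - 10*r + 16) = r - 8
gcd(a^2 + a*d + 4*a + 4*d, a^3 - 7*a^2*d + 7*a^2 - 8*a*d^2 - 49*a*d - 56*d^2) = a + d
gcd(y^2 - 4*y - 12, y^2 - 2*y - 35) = 1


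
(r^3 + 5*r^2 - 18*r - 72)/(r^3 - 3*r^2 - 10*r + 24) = (r + 6)/(r - 2)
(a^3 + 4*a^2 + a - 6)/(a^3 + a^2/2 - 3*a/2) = 2*(a^2 + 5*a + 6)/(a*(2*a + 3))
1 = 1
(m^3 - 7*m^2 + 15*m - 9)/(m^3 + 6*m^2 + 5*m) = (m^3 - 7*m^2 + 15*m - 9)/(m*(m^2 + 6*m + 5))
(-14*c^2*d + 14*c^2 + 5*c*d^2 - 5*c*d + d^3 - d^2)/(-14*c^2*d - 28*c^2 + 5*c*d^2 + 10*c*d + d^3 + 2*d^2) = (d - 1)/(d + 2)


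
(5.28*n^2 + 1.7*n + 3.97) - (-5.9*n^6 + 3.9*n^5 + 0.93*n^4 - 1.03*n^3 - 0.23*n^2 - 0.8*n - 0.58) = 5.9*n^6 - 3.9*n^5 - 0.93*n^4 + 1.03*n^3 + 5.51*n^2 + 2.5*n + 4.55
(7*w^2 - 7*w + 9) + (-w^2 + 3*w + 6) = 6*w^2 - 4*w + 15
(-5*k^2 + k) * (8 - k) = 5*k^3 - 41*k^2 + 8*k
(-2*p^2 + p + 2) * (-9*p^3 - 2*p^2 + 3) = 18*p^5 - 5*p^4 - 20*p^3 - 10*p^2 + 3*p + 6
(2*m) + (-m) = m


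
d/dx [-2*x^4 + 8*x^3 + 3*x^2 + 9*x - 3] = -8*x^3 + 24*x^2 + 6*x + 9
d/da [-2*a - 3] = -2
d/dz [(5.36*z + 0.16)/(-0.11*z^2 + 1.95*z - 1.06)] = (0.5896*z^2 + 0.0351999999999997*z - 5.9936)/(0.0121*z^4 - 0.429*z^3 + 4.0357*z^2 - 4.134*z + 1.1236)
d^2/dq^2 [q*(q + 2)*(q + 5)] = 6*q + 14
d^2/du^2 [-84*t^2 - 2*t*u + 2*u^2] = 4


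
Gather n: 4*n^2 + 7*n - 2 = 4*n^2 + 7*n - 2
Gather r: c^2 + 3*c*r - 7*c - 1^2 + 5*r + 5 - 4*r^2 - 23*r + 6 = c^2 - 7*c - 4*r^2 + r*(3*c - 18) + 10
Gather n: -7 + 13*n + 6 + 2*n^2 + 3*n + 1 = 2*n^2 + 16*n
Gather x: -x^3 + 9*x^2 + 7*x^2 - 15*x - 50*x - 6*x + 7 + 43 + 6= -x^3 + 16*x^2 - 71*x + 56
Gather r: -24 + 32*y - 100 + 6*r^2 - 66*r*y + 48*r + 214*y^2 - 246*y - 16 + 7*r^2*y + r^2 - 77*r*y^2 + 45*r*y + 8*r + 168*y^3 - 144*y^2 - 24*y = r^2*(7*y + 7) + r*(-77*y^2 - 21*y + 56) + 168*y^3 + 70*y^2 - 238*y - 140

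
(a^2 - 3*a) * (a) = a^3 - 3*a^2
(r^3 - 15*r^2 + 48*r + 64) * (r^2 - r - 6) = r^5 - 16*r^4 + 57*r^3 + 106*r^2 - 352*r - 384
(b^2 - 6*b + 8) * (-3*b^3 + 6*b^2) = -3*b^5 + 24*b^4 - 60*b^3 + 48*b^2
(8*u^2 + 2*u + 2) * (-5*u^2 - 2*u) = -40*u^4 - 26*u^3 - 14*u^2 - 4*u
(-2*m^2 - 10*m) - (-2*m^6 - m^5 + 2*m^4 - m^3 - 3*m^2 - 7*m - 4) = 2*m^6 + m^5 - 2*m^4 + m^3 + m^2 - 3*m + 4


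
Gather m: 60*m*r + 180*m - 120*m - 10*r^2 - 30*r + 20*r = m*(60*r + 60) - 10*r^2 - 10*r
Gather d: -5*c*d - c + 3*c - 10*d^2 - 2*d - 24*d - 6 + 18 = 2*c - 10*d^2 + d*(-5*c - 26) + 12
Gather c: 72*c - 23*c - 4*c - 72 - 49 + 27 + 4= 45*c - 90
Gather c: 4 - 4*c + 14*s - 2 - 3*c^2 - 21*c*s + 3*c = -3*c^2 + c*(-21*s - 1) + 14*s + 2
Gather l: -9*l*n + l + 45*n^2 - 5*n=l*(1 - 9*n) + 45*n^2 - 5*n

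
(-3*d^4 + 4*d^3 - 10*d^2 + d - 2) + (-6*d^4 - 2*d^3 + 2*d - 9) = -9*d^4 + 2*d^3 - 10*d^2 + 3*d - 11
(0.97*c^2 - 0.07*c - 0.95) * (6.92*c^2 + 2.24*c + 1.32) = 6.7124*c^4 + 1.6884*c^3 - 5.4504*c^2 - 2.2204*c - 1.254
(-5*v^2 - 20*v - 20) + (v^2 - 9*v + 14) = -4*v^2 - 29*v - 6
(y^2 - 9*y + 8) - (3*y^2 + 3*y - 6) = -2*y^2 - 12*y + 14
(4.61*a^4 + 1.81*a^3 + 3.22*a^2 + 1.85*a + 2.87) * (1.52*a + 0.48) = 7.0072*a^5 + 4.964*a^4 + 5.7632*a^3 + 4.3576*a^2 + 5.2504*a + 1.3776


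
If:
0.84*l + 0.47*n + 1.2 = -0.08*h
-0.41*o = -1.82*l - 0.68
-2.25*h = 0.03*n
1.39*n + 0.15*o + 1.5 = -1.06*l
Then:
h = -0.02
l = -2.37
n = 1.68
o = -8.85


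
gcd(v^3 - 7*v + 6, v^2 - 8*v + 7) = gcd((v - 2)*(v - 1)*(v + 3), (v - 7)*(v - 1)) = v - 1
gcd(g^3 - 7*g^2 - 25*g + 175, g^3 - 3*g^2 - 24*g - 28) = g - 7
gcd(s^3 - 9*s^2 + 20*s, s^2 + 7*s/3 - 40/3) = 1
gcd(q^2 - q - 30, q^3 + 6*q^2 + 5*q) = q + 5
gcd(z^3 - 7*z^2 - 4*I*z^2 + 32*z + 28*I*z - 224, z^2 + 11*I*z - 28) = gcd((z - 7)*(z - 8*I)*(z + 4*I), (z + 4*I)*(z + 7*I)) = z + 4*I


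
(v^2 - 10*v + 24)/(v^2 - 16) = (v - 6)/(v + 4)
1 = 1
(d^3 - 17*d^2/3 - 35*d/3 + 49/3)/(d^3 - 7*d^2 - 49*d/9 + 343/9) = 3*(d - 1)/(3*d - 7)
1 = 1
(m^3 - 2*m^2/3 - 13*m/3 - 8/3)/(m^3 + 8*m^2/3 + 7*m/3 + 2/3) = (3*m - 8)/(3*m + 2)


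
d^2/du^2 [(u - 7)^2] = 2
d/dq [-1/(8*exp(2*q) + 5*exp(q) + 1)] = (16*exp(q) + 5)*exp(q)/(8*exp(2*q) + 5*exp(q) + 1)^2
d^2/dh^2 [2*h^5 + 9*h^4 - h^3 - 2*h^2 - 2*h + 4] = 40*h^3 + 108*h^2 - 6*h - 4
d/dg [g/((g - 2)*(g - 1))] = (2 - g^2)/(g^4 - 6*g^3 + 13*g^2 - 12*g + 4)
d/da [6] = 0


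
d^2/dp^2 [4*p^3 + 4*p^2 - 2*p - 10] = 24*p + 8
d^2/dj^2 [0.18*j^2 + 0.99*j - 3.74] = 0.360000000000000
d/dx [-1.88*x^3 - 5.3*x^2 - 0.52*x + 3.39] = -5.64*x^2 - 10.6*x - 0.52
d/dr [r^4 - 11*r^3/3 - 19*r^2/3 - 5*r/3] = 4*r^3 - 11*r^2 - 38*r/3 - 5/3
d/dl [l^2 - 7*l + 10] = 2*l - 7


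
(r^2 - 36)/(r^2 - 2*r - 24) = (r + 6)/(r + 4)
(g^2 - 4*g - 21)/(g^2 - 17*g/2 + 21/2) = 2*(g + 3)/(2*g - 3)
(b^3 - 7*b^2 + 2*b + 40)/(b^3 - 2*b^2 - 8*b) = (b - 5)/b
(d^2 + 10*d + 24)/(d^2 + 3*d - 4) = (d + 6)/(d - 1)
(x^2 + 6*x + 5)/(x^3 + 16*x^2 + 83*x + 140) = (x + 1)/(x^2 + 11*x + 28)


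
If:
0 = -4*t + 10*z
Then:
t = 5*z/2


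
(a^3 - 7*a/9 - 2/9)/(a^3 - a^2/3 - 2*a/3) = (a + 1/3)/a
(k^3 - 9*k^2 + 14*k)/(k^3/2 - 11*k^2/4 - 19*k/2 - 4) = 4*k*(-k^2 + 9*k - 14)/(-2*k^3 + 11*k^2 + 38*k + 16)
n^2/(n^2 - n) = n/(n - 1)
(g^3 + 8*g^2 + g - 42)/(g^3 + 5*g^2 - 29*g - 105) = (g - 2)/(g - 5)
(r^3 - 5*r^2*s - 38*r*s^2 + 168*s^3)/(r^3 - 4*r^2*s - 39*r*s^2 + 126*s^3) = (r - 4*s)/(r - 3*s)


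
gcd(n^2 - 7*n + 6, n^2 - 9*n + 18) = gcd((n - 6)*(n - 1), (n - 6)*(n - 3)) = n - 6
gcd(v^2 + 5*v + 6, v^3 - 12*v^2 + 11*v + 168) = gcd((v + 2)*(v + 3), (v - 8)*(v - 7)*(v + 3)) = v + 3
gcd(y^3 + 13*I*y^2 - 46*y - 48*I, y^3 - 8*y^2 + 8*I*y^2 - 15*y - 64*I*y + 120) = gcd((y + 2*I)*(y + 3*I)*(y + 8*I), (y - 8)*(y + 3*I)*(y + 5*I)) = y + 3*I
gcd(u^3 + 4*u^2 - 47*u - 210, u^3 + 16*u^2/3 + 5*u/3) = u + 5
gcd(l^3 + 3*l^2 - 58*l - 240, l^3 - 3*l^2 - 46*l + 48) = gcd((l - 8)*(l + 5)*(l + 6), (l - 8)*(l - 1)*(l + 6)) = l^2 - 2*l - 48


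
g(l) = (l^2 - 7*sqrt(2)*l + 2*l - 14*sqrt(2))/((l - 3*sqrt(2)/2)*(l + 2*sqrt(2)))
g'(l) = (2*l - 7*sqrt(2) + 2)/((l - 3*sqrt(2)/2)*(l + 2*sqrt(2))) - (l^2 - 7*sqrt(2)*l + 2*l - 14*sqrt(2))/((l - 3*sqrt(2)/2)*(l + 2*sqrt(2))^2) - (l^2 - 7*sqrt(2)*l + 2*l - 14*sqrt(2))/((l - 3*sqrt(2)/2)^2*(l + 2*sqrt(2))) = (-4*l^2 + 15*sqrt(2)*l^2 - 24*l + 56*sqrt(2)*l + 4 + 84*sqrt(2))/(2*l^4 + 2*sqrt(2)*l^3 - 23*l^2 - 12*sqrt(2)*l + 72)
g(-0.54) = 2.50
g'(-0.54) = 1.32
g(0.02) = 3.33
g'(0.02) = 1.73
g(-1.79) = 0.60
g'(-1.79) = 2.40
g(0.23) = 3.73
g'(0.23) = 2.04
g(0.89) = 5.69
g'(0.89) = 4.43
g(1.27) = 8.09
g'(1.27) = 9.06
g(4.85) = -1.65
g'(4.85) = 0.91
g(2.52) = -15.64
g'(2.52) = 40.82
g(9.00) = -0.12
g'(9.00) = 0.15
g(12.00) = 0.20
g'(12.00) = 0.08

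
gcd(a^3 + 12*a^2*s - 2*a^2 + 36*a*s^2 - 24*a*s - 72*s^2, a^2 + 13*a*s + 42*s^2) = a + 6*s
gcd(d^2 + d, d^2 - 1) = d + 1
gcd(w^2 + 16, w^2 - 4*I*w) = w - 4*I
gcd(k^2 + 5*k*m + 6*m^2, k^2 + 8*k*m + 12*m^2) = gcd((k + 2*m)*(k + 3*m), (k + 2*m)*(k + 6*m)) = k + 2*m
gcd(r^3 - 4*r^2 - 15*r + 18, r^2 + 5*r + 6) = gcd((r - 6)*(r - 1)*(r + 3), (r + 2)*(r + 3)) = r + 3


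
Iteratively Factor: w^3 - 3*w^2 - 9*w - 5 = (w - 5)*(w^2 + 2*w + 1) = (w - 5)*(w + 1)*(w + 1)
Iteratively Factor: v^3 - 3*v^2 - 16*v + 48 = (v - 3)*(v^2 - 16) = (v - 3)*(v + 4)*(v - 4)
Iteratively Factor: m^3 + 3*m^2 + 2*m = (m + 2)*(m^2 + m) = m*(m + 2)*(m + 1)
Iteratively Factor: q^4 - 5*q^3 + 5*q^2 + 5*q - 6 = (q + 1)*(q^3 - 6*q^2 + 11*q - 6) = (q - 1)*(q + 1)*(q^2 - 5*q + 6) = (q - 3)*(q - 1)*(q + 1)*(q - 2)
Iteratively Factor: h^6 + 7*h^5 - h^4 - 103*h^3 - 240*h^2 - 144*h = (h - 4)*(h^5 + 11*h^4 + 43*h^3 + 69*h^2 + 36*h) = (h - 4)*(h + 3)*(h^4 + 8*h^3 + 19*h^2 + 12*h) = (h - 4)*(h + 1)*(h + 3)*(h^3 + 7*h^2 + 12*h) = (h - 4)*(h + 1)*(h + 3)^2*(h^2 + 4*h) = (h - 4)*(h + 1)*(h + 3)^2*(h + 4)*(h)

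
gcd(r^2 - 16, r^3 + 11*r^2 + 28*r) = r + 4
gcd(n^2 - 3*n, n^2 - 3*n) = n^2 - 3*n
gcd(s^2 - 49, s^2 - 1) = 1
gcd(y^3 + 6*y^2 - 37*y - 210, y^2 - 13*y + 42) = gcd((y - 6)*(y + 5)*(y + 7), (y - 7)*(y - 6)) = y - 6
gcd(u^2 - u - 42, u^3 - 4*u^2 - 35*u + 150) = u + 6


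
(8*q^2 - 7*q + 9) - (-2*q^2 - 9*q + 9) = 10*q^2 + 2*q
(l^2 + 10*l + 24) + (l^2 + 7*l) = 2*l^2 + 17*l + 24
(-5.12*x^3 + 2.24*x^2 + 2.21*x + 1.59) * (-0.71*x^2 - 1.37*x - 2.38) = 3.6352*x^5 + 5.424*x^4 + 7.5477*x^3 - 9.4878*x^2 - 7.4381*x - 3.7842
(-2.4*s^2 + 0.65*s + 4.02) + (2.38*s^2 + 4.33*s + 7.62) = -0.02*s^2 + 4.98*s + 11.64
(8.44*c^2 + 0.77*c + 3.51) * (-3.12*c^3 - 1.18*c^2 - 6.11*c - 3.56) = -26.3328*c^5 - 12.3616*c^4 - 63.4282*c^3 - 38.8929*c^2 - 24.1873*c - 12.4956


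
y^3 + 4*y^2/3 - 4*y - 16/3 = (y - 2)*(y + 4/3)*(y + 2)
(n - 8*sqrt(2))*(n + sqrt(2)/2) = n^2 - 15*sqrt(2)*n/2 - 8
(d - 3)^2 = d^2 - 6*d + 9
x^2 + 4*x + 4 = (x + 2)^2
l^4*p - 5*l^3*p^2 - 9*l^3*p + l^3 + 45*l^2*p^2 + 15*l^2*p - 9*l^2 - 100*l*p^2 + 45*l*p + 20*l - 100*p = (l - 5)*(l - 4)*(l - 5*p)*(l*p + 1)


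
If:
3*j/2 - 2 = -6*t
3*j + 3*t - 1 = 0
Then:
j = 0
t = 1/3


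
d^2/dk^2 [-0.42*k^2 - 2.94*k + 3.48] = -0.840000000000000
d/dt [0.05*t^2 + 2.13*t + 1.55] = 0.1*t + 2.13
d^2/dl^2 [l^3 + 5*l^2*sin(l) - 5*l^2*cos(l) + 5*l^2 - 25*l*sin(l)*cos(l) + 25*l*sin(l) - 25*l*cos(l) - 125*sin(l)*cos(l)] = 5*sqrt(2)*l^2*cos(l + pi/4) - 5*l*sin(l) + 50*l*sin(2*l) + 45*l*cos(l) + 6*l + 60*sin(l) + 250*sin(2*l) + 40*cos(l) - 50*cos(2*l) + 10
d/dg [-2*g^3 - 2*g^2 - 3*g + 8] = -6*g^2 - 4*g - 3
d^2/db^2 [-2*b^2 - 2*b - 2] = -4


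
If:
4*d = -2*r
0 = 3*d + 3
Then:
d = -1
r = 2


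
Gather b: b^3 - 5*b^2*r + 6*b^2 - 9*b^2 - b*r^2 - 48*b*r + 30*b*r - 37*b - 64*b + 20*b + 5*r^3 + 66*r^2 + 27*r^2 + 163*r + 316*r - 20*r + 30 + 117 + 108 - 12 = b^3 + b^2*(-5*r - 3) + b*(-r^2 - 18*r - 81) + 5*r^3 + 93*r^2 + 459*r + 243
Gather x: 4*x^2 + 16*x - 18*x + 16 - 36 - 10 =4*x^2 - 2*x - 30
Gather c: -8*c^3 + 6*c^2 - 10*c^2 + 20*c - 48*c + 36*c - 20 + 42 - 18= -8*c^3 - 4*c^2 + 8*c + 4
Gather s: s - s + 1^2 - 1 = 0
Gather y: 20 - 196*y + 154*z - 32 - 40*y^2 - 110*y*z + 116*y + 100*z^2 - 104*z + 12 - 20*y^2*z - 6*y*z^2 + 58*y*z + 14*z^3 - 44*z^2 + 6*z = y^2*(-20*z - 40) + y*(-6*z^2 - 52*z - 80) + 14*z^3 + 56*z^2 + 56*z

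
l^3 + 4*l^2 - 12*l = l*(l - 2)*(l + 6)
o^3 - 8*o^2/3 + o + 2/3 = (o - 2)*(o - 1)*(o + 1/3)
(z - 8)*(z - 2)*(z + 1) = z^3 - 9*z^2 + 6*z + 16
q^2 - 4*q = q*(q - 4)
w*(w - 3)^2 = w^3 - 6*w^2 + 9*w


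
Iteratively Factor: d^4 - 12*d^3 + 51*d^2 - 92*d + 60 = (d - 2)*(d^3 - 10*d^2 + 31*d - 30) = (d - 5)*(d - 2)*(d^2 - 5*d + 6) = (d - 5)*(d - 3)*(d - 2)*(d - 2)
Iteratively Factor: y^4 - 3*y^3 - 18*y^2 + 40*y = (y - 5)*(y^3 + 2*y^2 - 8*y) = (y - 5)*(y + 4)*(y^2 - 2*y) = (y - 5)*(y - 2)*(y + 4)*(y)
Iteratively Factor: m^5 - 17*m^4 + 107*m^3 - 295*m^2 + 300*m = (m - 5)*(m^4 - 12*m^3 + 47*m^2 - 60*m) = (m - 5)*(m - 3)*(m^3 - 9*m^2 + 20*m) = m*(m - 5)*(m - 3)*(m^2 - 9*m + 20) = m*(m - 5)^2*(m - 3)*(m - 4)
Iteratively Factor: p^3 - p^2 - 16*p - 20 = (p + 2)*(p^2 - 3*p - 10) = (p - 5)*(p + 2)*(p + 2)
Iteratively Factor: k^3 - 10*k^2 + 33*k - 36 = (k - 3)*(k^2 - 7*k + 12) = (k - 3)^2*(k - 4)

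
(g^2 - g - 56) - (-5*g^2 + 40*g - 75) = 6*g^2 - 41*g + 19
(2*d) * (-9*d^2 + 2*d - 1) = -18*d^3 + 4*d^2 - 2*d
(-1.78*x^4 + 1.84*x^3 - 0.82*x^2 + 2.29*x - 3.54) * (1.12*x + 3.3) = -1.9936*x^5 - 3.8132*x^4 + 5.1536*x^3 - 0.141199999999999*x^2 + 3.5922*x - 11.682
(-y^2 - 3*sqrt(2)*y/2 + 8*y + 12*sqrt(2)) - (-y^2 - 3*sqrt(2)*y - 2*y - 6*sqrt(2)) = 3*sqrt(2)*y/2 + 10*y + 18*sqrt(2)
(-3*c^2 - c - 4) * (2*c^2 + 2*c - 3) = -6*c^4 - 8*c^3 - c^2 - 5*c + 12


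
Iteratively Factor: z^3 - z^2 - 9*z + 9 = (z - 1)*(z^2 - 9) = (z - 1)*(z + 3)*(z - 3)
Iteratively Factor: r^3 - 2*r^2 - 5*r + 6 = (r + 2)*(r^2 - 4*r + 3) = (r - 3)*(r + 2)*(r - 1)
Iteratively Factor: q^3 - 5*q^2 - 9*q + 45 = (q - 3)*(q^2 - 2*q - 15) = (q - 3)*(q + 3)*(q - 5)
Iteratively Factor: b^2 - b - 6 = (b + 2)*(b - 3)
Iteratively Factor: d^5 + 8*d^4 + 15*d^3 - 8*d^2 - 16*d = (d)*(d^4 + 8*d^3 + 15*d^2 - 8*d - 16) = d*(d - 1)*(d^3 + 9*d^2 + 24*d + 16) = d*(d - 1)*(d + 4)*(d^2 + 5*d + 4) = d*(d - 1)*(d + 1)*(d + 4)*(d + 4)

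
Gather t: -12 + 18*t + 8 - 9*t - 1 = 9*t - 5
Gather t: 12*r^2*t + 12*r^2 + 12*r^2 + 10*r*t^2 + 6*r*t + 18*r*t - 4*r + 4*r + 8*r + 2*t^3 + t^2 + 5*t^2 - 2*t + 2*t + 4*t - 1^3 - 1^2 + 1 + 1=24*r^2 + 8*r + 2*t^3 + t^2*(10*r + 6) + t*(12*r^2 + 24*r + 4)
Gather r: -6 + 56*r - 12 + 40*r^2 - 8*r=40*r^2 + 48*r - 18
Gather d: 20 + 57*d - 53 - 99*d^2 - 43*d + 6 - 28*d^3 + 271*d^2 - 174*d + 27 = -28*d^3 + 172*d^2 - 160*d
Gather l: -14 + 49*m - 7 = 49*m - 21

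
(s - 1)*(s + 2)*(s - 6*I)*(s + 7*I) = s^4 + s^3 + I*s^3 + 40*s^2 + I*s^2 + 42*s - 2*I*s - 84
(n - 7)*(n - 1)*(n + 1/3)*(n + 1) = n^4 - 20*n^3/3 - 10*n^2/3 + 20*n/3 + 7/3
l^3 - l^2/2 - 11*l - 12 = (l - 4)*(l + 3/2)*(l + 2)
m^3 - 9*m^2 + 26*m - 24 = (m - 4)*(m - 3)*(m - 2)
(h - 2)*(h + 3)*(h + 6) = h^3 + 7*h^2 - 36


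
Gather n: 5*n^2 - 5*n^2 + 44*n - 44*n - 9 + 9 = 0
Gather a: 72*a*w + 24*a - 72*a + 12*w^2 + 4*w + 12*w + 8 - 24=a*(72*w - 48) + 12*w^2 + 16*w - 16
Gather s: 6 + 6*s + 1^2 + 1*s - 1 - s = 6*s + 6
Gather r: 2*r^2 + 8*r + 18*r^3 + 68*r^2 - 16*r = 18*r^3 + 70*r^2 - 8*r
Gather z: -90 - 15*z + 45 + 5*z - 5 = -10*z - 50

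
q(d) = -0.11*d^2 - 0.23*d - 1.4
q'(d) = -0.22*d - 0.23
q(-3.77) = -2.10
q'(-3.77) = 0.60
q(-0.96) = -1.28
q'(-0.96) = -0.02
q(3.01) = -3.09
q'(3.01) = -0.89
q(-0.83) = -1.28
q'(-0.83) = -0.05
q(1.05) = -1.76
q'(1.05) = -0.46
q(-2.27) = -1.44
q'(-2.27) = 0.27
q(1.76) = -2.15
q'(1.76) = -0.62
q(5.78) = -6.40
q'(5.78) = -1.50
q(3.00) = -3.08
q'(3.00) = -0.89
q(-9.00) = -8.24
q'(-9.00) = 1.75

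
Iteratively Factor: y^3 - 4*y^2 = (y - 4)*(y^2) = y*(y - 4)*(y)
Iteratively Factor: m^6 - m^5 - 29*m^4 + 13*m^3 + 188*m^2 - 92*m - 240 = (m + 1)*(m^5 - 2*m^4 - 27*m^3 + 40*m^2 + 148*m - 240) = (m - 2)*(m + 1)*(m^4 - 27*m^2 - 14*m + 120) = (m - 2)*(m + 1)*(m + 3)*(m^3 - 3*m^2 - 18*m + 40) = (m - 2)*(m + 1)*(m + 3)*(m + 4)*(m^2 - 7*m + 10) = (m - 2)^2*(m + 1)*(m + 3)*(m + 4)*(m - 5)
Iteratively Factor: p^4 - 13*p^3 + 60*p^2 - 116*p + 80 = (p - 5)*(p^3 - 8*p^2 + 20*p - 16) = (p - 5)*(p - 4)*(p^2 - 4*p + 4) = (p - 5)*(p - 4)*(p - 2)*(p - 2)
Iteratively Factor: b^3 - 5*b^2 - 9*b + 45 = (b - 5)*(b^2 - 9) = (b - 5)*(b - 3)*(b + 3)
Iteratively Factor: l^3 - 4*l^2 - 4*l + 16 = (l - 2)*(l^2 - 2*l - 8) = (l - 4)*(l - 2)*(l + 2)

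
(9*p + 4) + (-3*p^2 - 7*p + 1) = -3*p^2 + 2*p + 5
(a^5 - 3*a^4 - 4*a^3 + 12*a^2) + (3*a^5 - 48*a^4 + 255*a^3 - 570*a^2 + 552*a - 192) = 4*a^5 - 51*a^4 + 251*a^3 - 558*a^2 + 552*a - 192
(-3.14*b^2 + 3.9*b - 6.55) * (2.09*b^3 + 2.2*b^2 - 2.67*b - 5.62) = -6.5626*b^5 + 1.243*b^4 + 3.2743*b^3 - 7.1762*b^2 - 4.4295*b + 36.811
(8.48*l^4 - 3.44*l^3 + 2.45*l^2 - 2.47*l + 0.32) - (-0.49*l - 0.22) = 8.48*l^4 - 3.44*l^3 + 2.45*l^2 - 1.98*l + 0.54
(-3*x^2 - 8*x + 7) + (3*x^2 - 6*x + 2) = 9 - 14*x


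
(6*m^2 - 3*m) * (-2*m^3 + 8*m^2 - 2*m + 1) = -12*m^5 + 54*m^4 - 36*m^3 + 12*m^2 - 3*m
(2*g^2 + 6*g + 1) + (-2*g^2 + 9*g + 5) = 15*g + 6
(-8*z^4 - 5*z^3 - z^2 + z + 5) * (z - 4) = -8*z^5 + 27*z^4 + 19*z^3 + 5*z^2 + z - 20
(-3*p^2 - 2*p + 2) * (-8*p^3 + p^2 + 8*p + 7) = 24*p^5 + 13*p^4 - 42*p^3 - 35*p^2 + 2*p + 14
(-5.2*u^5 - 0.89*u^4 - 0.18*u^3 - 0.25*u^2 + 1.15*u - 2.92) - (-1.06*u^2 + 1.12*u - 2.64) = -5.2*u^5 - 0.89*u^4 - 0.18*u^3 + 0.81*u^2 + 0.0299999999999998*u - 0.28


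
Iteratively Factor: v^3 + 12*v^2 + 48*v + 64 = (v + 4)*(v^2 + 8*v + 16) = (v + 4)^2*(v + 4)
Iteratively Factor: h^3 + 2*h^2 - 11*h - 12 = (h - 3)*(h^2 + 5*h + 4) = (h - 3)*(h + 1)*(h + 4)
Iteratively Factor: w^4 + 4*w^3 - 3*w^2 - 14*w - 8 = (w + 4)*(w^3 - 3*w - 2) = (w + 1)*(w + 4)*(w^2 - w - 2) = (w - 2)*(w + 1)*(w + 4)*(w + 1)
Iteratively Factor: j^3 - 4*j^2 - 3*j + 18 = (j - 3)*(j^2 - j - 6) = (j - 3)*(j + 2)*(j - 3)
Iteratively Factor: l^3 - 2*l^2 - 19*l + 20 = (l + 4)*(l^2 - 6*l + 5) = (l - 5)*(l + 4)*(l - 1)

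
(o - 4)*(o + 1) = o^2 - 3*o - 4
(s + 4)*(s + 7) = s^2 + 11*s + 28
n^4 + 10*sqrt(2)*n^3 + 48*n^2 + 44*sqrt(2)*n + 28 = (n + sqrt(2))^3*(n + 7*sqrt(2))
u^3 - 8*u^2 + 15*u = u*(u - 5)*(u - 3)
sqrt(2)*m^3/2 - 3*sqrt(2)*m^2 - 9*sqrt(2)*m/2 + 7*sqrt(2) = (m - 7)*(m - 1)*(sqrt(2)*m/2 + sqrt(2))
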